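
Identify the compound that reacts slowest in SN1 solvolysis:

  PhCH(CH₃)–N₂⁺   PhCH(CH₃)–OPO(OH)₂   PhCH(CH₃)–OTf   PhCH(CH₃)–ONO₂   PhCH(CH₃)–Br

Identical carbon frameworks mean the comparison reduces to leaving-group quality.
Rank by basicity of the departing species: weakest base leaves most easily.
PhCH(CH₃)–N₂⁺ loses N₂: no meaningful conjugate acid; N₂ departs as an exceptionally stable neutral molecule
PhCH(CH₃)–OTf loses OTf⁻: pKₐ(CF₃SO₃H (triflic acid)) ≈ -14
PhCH(CH₃)–Br loses Br⁻: pKₐ(HBr) ≈ -9
PhCH(CH₃)–ONO₂ loses NO₃⁻: pKₐ(HNO₃) ≈ -1.3
PhCH(CH₃)–OPO(OH)₂ loses H₂PO₄⁻: pKₐ(H₃PO₄) ≈ 2.1

PhCH(CH₃)–OPO(OH)₂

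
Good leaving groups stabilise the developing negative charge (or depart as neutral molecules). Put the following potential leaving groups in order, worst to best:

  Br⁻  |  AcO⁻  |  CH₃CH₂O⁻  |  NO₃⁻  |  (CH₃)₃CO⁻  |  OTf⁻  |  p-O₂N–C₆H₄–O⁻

(CH₃)₃CO⁻ < CH₃CH₂O⁻ < p-O₂N–C₆H₄–O⁻ < AcO⁻ < NO₃⁻ < Br⁻ < OTf⁻

Rank by basicity of the departing species: weakest base leaves most easily.
OTf⁻: pKₐ(CF₃SO₃H (triflic acid)) ≈ -14
Br⁻: pKₐ(HBr) ≈ -9
NO₃⁻: pKₐ(HNO₃) ≈ -1.3
AcO⁻: pKₐ(CH₃COOH) ≈ 4.8
p-O₂N–C₆H₄–O⁻: pKₐ(p-nitrophenol) ≈ 7.2
CH₃CH₂O⁻: pKₐ(CH₃CH₂OH) ≈ 16
(CH₃)₃CO⁻: pKₐ(t-BuOH) ≈ 18
Listed from poorest to best leaving group as asked.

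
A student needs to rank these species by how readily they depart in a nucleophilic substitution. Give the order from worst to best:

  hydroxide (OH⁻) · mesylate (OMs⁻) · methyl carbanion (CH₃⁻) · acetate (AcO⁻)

methyl carbanion (CH₃⁻) < hydroxide (OH⁻) < acetate (AcO⁻) < mesylate (OMs⁻)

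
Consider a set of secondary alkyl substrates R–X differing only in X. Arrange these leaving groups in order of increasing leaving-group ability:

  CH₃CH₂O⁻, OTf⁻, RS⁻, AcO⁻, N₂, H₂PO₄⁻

N₂: no meaningful conjugate acid; N₂ departs as an exceptionally stable neutral molecule
OTf⁻: pKₐ(CF₃SO₃H (triflic acid)) ≈ -14
H₂PO₄⁻: pKₐ(H₃PO₄) ≈ 2.1
AcO⁻: pKₐ(CH₃COOH) ≈ 4.8
RS⁻: pKₐ(RSH (a thiol)) ≈ 10.5 — moderately basic; rarely leaves without activation
CH₃CH₂O⁻: pKₐ(CH₃CH₂OH) ≈ 16 — strong base; alkoxides do not leave unassisted
Reversing gives the worst-to-best order requested.

CH₃CH₂O⁻ < RS⁻ < AcO⁻ < H₂PO₄⁻ < OTf⁻ < N₂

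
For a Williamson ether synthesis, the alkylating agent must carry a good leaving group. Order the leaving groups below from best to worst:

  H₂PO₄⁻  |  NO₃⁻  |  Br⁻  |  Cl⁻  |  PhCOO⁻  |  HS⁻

Br⁻: pKₐ(HBr) ≈ -9
Cl⁻: pKₐ(HCl) ≈ -7
NO₃⁻: pKₐ(HNO₃) ≈ -1.3
H₂PO₄⁻: pKₐ(H₃PO₄) ≈ 2.1
PhCOO⁻: pKₐ(C₆H₅COOH) ≈ 4.2
HS⁻: pKₐ(H₂S) ≈ 7

Br⁻ > Cl⁻ > NO₃⁻ > H₂PO₄⁻ > PhCOO⁻ > HS⁻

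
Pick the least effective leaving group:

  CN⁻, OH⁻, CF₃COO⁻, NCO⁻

OH⁻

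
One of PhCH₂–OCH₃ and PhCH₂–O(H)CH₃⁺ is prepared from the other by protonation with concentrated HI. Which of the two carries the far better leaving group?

PhCH₂–O(H)CH₃⁺

From PhCH₂–OCH₃ the departing group would be CH₃O⁻ (pKₐ(CH₃OH) ≈ 15.5). Strong base; alkoxides do not leave unassisted.
From PhCH₂–O(H)CH₃⁺ the leaving group is R'OH (pKₐ(R'OH₂⁺) ≈ -2.4). Neutral; leaves from a protonated ether (an oxonium ion, R–O(H)R'⁺).
Protonation with concentrated HI works by allowing neutral methanol, rather than methoxide, to depart, making PhCH₂–O(H)CH₃⁺ enormously more reactive.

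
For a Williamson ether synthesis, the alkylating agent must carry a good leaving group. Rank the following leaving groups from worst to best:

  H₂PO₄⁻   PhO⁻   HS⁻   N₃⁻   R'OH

The more stable X⁻ (or X) is on its own — i.e. the weaker a base it is — the better a leaving group it makes.
R'OH: pKₐ(R'OH₂⁺) ≈ -2.4
H₂PO₄⁻: pKₐ(H₃PO₄) ≈ 2.1
N₃⁻: pKₐ(HN₃) ≈ 4.7
HS⁻: pKₐ(H₂S) ≈ 7
PhO⁻: pKₐ(C₆H₅OH (phenol)) ≈ 10
Reversing gives the worst-to-best order requested.

PhO⁻ < HS⁻ < N₃⁻ < H₂PO₄⁻ < R'OH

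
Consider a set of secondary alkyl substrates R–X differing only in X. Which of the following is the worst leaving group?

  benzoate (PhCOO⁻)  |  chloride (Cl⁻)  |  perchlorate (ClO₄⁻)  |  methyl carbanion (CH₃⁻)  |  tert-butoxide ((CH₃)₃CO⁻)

A good leaving group is a weak base: the lower the pKₐ of its conjugate acid, the more readily it departs.
perchlorate (ClO₄⁻): pKₐ(HClO₄) ≈ -10
chloride (Cl⁻): pKₐ(HCl) ≈ -7
benzoate (PhCOO⁻): pKₐ(C₆H₅COOH) ≈ 4.2
tert-butoxide ((CH₃)₃CO⁻): pKₐ(t-BuOH) ≈ 18
methyl carbanion (CH₃⁻): pKₐ(CH₄) ≈ 48

methyl carbanion (CH₃⁻)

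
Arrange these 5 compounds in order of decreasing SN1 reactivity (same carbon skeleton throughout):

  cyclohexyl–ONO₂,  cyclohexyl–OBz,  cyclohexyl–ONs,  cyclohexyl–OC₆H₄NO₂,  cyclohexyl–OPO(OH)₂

cyclohexyl–ONs > cyclohexyl–ONO₂ > cyclohexyl–OPO(OH)₂ > cyclohexyl–OBz > cyclohexyl–OC₆H₄NO₂

With the same alkyl group throughout, only the leaving group differentiates the rates.
A good leaving group is a weak base: the lower the pKₐ of its conjugate acid, the more readily it departs.
cyclohexyl–ONs loses ONs⁻: pKₐ(p-O₂NC₆H₄SO₃H) ≈ -3.5
cyclohexyl–ONO₂ loses NO₃⁻: pKₐ(HNO₃) ≈ -1.3
cyclohexyl–OPO(OH)₂ loses H₂PO₄⁻: pKₐ(H₃PO₄) ≈ 2.1
cyclohexyl–OBz loses PhCOO⁻: pKₐ(C₆H₅COOH) ≈ 4.2
cyclohexyl–OC₆H₄NO₂ loses p-O₂N–C₆H₄–O⁻: pKₐ(p-nitrophenol) ≈ 7.2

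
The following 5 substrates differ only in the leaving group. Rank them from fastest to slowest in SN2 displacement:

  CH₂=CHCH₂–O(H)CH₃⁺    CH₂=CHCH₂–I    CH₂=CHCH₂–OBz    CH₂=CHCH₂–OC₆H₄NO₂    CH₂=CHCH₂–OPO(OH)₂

CH₂=CHCH₂–I > CH₂=CHCH₂–O(H)CH₃⁺ > CH₂=CHCH₂–OPO(OH)₂ > CH₂=CHCH₂–OBz > CH₂=CHCH₂–OC₆H₄NO₂

The skeletons are identical, so relative rate is governed entirely by leaving-group ability.
A good leaving group is a weak base: the lower the pKₐ of its conjugate acid, the more readily it departs.
CH₂=CHCH₂–I loses I⁻: pKₐ(HI) ≈ -10
CH₂=CHCH₂–O(H)CH₃⁺ loses R'OH: pKₐ(R'OH₂⁺) ≈ -2.4
CH₂=CHCH₂–OPO(OH)₂ loses H₂PO₄⁻: pKₐ(H₃PO₄) ≈ 2.1
CH₂=CHCH₂–OBz loses PhCOO⁻: pKₐ(C₆H₅COOH) ≈ 4.2
CH₂=CHCH₂–OC₆H₄NO₂ loses p-O₂N–C₆H₄–O⁻: pKₐ(p-nitrophenol) ≈ 7.2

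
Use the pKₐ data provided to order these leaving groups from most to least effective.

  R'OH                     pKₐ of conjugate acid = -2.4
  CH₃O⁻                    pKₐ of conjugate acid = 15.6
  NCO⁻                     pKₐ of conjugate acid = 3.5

R'OH > NCO⁻ > CH₃O⁻

Lower conjugate-acid pKₐ ⇒ weaker base ⇒ better leaving group.
Sorting by the given values: R'OH (-2.4), NCO⁻ (3.5), CH₃O⁻ (15.6).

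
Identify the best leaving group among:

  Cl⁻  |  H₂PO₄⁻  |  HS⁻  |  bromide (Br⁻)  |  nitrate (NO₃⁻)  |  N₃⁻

bromide (Br⁻)

A good leaving group is a weak base: the lower the pKₐ of its conjugate acid, the more readily it departs.
bromide (Br⁻): pKₐ(HBr) ≈ -9
Cl⁻: pKₐ(HCl) ≈ -7
nitrate (NO₃⁻): pKₐ(HNO₃) ≈ -1.3
H₂PO₄⁻: pKₐ(H₃PO₄) ≈ 2.1
N₃⁻: pKₐ(HN₃) ≈ 4.7
HS⁻: pKₐ(H₂S) ≈ 7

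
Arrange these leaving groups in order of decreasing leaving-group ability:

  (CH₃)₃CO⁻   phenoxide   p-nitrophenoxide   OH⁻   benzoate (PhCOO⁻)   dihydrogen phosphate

The more stable X⁻ (or X) is on its own — i.e. the weaker a base it is — the better a leaving group it makes.
dihydrogen phosphate: pKₐ(H₃PO₄) ≈ 2.1 — moderate base; biological leaving group after further activation
benzoate (PhCOO⁻): pKₐ(C₆H₅COOH) ≈ 4.2 — aryl carboxylate
p-nitrophenoxide: pKₐ(p-nitrophenol) ≈ 7.2
phenoxide: pKₐ(C₆H₅OH (phenol)) ≈ 10
OH⁻: pKₐ(H₂O) ≈ 15.7
(CH₃)₃CO⁻: pKₐ(t-BuOH) ≈ 18

dihydrogen phosphate > benzoate (PhCOO⁻) > p-nitrophenoxide > phenoxide > OH⁻ > (CH₃)₃CO⁻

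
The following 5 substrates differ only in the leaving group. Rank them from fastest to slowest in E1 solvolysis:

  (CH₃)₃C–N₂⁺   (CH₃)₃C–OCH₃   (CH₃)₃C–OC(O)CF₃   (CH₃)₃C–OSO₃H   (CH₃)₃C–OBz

(CH₃)₃C–N₂⁺ > (CH₃)₃C–OSO₃H > (CH₃)₃C–OC(O)CF₃ > (CH₃)₃C–OBz > (CH₃)₃C–OCH₃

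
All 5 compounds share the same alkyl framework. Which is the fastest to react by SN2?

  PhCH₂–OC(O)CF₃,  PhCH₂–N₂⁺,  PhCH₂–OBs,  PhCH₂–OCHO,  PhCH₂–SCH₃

With the same alkyl group throughout, only the leaving group differentiates the rates.
Rank by basicity of the departing species: weakest base leaves most easily.
PhCH₂–N₂⁺ loses N₂: no meaningful conjugate acid; N₂ departs as an exceptionally stable neutral molecule
PhCH₂–OBs loses OBs⁻: pKₐ(p-BrC₆H₄SO₃H) ≈ -2.8
PhCH₂–OC(O)CF₃ loses CF₃COO⁻: pKₐ(CF₃COOH) ≈ 0.2
PhCH₂–OCHO loses HCOO⁻: pKₐ(HCOOH) ≈ 3.8
PhCH₂–SCH₃ loses RS⁻: pKₐ(RSH (a thiol)) ≈ 10.5

PhCH₂–N₂⁺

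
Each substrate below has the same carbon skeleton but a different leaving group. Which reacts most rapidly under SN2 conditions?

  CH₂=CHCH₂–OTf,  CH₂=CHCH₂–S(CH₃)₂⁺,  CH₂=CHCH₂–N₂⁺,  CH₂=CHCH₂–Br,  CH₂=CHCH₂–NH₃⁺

With the same alkyl group throughout, only the leaving group differentiates the rates.
Leaving-group ability tracks the stability of the departed species; conjugate-acid pKₐ is the usual yardstick (lower pKₐ → better LG).
CH₂=CHCH₂–N₂⁺ loses N₂: no meaningful conjugate acid; N₂ departs as an exceptionally stable neutral molecule
CH₂=CHCH₂–OTf loses OTf⁻: pKₐ(CF₃SO₃H (triflic acid)) ≈ -14
CH₂=CHCH₂–Br loses Br⁻: pKₐ(HBr) ≈ -9
CH₂=CHCH₂–S(CH₃)₂⁺ loses SR'₂: pKₐ(R'₂SH⁺) ≈ -7
CH₂=CHCH₂–NH₃⁺ loses NH₃: pKₐ(NH₄⁺) ≈ 9.2

CH₂=CHCH₂–N₂⁺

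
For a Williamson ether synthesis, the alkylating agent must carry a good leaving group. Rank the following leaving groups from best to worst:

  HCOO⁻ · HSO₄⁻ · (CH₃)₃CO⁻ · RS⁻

A good leaving group is a weak base: the lower the pKₐ of its conjugate acid, the more readily it departs.
HSO₄⁻: pKₐ(H₂SO₄) ≈ -3 — conjugate base of a strong mineral acid
HCOO⁻: pKₐ(HCOOH) ≈ 3.8
RS⁻: pKₐ(RSH (a thiol)) ≈ 10.5
(CH₃)₃CO⁻: pKₐ(t-BuOH) ≈ 18 — bulky, strongly basic alkoxide

HSO₄⁻ > HCOO⁻ > RS⁻ > (CH₃)₃CO⁻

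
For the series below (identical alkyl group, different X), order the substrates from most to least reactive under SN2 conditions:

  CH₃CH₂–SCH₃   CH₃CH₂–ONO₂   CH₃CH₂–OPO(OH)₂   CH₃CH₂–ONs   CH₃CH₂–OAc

CH₃CH₂–ONs > CH₃CH₂–ONO₂ > CH₃CH₂–OPO(OH)₂ > CH₃CH₂–OAc > CH₃CH₂–SCH₃

Identical carbon frameworks mean the comparison reduces to leaving-group quality.
A good leaving group is a weak base: the lower the pKₐ of its conjugate acid, the more readily it departs.
CH₃CH₂–ONs loses ONs⁻: pKₐ(p-O₂NC₆H₄SO₃H) ≈ -3.5
CH₃CH₂–ONO₂ loses NO₃⁻: pKₐ(HNO₃) ≈ -1.3
CH₃CH₂–OPO(OH)₂ loses H₂PO₄⁻: pKₐ(H₃PO₄) ≈ 2.1
CH₃CH₂–OAc loses AcO⁻: pKₐ(CH₃COOH) ≈ 4.8
CH₃CH₂–SCH₃ loses RS⁻: pKₐ(RSH (a thiol)) ≈ 10.5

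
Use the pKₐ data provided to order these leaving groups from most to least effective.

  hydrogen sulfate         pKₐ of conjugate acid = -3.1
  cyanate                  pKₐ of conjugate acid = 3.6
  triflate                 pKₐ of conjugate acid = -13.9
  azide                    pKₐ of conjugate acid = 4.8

triflate > hydrogen sulfate > cyanate > azide

Lower conjugate-acid pKₐ ⇒ weaker base ⇒ better leaving group.
Sorting by the given values: triflate (-13.9), hydrogen sulfate (-3.1), cyanate (3.6), azide (4.8).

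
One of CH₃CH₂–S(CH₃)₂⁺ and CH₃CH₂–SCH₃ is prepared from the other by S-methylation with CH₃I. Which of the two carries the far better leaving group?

CH₃CH₂–S(CH₃)₂⁺

From CH₃CH₂–SCH₃ the departing group would be RS⁻ (pKₐ(RSH (a thiol)) ≈ 10.5). Moderately basic; rarely leaves without activation.
From CH₃CH₂–S(CH₃)₂⁺ the leaving group is SR'₂ (pKₐ(R'₂SH⁺) ≈ -7). Neutral; leaves from a sulfonium salt (R–SR'₂⁺).
S-methylation with CH₃I works by allowing neutral dimethyl sulfide, rather than methanethiolate, to depart, making CH₃CH₂–S(CH₃)₂⁺ enormously more reactive.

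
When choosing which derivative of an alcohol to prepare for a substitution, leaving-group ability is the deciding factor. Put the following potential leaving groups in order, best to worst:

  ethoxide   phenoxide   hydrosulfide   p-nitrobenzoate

A good leaving group is a weak base: the lower the pKₐ of its conjugate acid, the more readily it departs.
p-nitrobenzoate: pKₐ(p-nitrobenzoic acid) ≈ 3.4
hydrosulfide: pKₐ(H₂S) ≈ 7
phenoxide: pKₐ(C₆H₅OH (phenol)) ≈ 10 — resonance into the ring helps, but still a poor LG
ethoxide: pKₐ(CH₃CH₂OH) ≈ 16 — strong base; alkoxides do not leave unassisted

p-nitrobenzoate > hydrosulfide > phenoxide > ethoxide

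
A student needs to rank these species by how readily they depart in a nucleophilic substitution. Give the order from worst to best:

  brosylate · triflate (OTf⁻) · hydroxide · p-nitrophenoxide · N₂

hydroxide < p-nitrophenoxide < brosylate < triflate (OTf⁻) < N₂

Rank by basicity of the departing species: weakest base leaves most easily.
N₂: no meaningful conjugate acid; N₂ departs as an exceptionally stable neutral molecule
triflate (OTf⁻): pKₐ(CF₃SO₃H (triflic acid)) ≈ -14 — charge spread over three oxygens and a CF₃ group; the premier leaving group in synthesis
brosylate: pKₐ(p-BrC₆H₄SO₃H) ≈ -2.8
p-nitrophenoxide: pKₐ(p-nitrophenol) ≈ 7.2
hydroxide: pKₐ(H₂O) ≈ 15.7
Reversing gives the worst-to-best order requested.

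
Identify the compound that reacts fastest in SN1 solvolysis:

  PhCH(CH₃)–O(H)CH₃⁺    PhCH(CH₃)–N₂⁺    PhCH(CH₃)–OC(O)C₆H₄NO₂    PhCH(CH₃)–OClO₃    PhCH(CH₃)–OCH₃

The skeletons are identical, so relative rate is governed entirely by leaving-group ability.
A good leaving group is a weak base: the lower the pKₐ of its conjugate acid, the more readily it departs.
PhCH(CH₃)–N₂⁺ loses N₂: no meaningful conjugate acid; N₂ departs as an exceptionally stable neutral molecule
PhCH(CH₃)–OClO₃ loses ClO₄⁻: pKₐ(HClO₄) ≈ -10
PhCH(CH₃)–O(H)CH₃⁺ loses R'OH: pKₐ(R'OH₂⁺) ≈ -2.4
PhCH(CH₃)–OC(O)C₆H₄NO₂ loses p-O₂N–C₆H₄–COO⁻: pKₐ(p-nitrobenzoic acid) ≈ 3.4
PhCH(CH₃)–OCH₃ loses CH₃O⁻: pKₐ(CH₃OH) ≈ 15.5

PhCH(CH₃)–N₂⁺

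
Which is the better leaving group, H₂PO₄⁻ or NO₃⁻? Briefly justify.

NO₃⁻ is the better leaving group.
pKₐ(HNO₃) ≈ -1.3 versus pKₐ(H₃PO₄) ≈ 2.1: NO₃⁻ is the much weaker base.
Resonance-delocalised over three oxygens.

NO₃⁻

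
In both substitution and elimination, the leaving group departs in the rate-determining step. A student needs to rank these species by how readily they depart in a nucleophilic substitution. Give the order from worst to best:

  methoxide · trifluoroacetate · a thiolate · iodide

A good leaving group is a weak base: the lower the pKₐ of its conjugate acid, the more readily it departs.
iodide: pKₐ(HI) ≈ -10 — large, highly polarisable; very weak base
trifluoroacetate: pKₐ(CF₃COOH) ≈ 0.2
a thiolate: pKₐ(RSH (a thiol)) ≈ 10.5 — moderately basic; rarely leaves without activation
methoxide: pKₐ(CH₃OH) ≈ 15.5
Reversing gives the worst-to-best order requested.

methoxide < a thiolate < trifluoroacetate < iodide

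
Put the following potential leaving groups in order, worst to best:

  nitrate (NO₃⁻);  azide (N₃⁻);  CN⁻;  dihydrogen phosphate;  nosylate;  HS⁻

CN⁻ < HS⁻ < azide (N₃⁻) < dihydrogen phosphate < nitrate (NO₃⁻) < nosylate

nosylate: pKₐ(p-O₂NC₆H₄SO₃H) ≈ -3.5
nitrate (NO₃⁻): pKₐ(HNO₃) ≈ -1.3
dihydrogen phosphate: pKₐ(H₃PO₄) ≈ 2.1
azide (N₃⁻): pKₐ(HN₃) ≈ 4.7
HS⁻: pKₐ(H₂S) ≈ 7
CN⁻: pKₐ(HCN) ≈ 9.2
The question asks for worst first, so the sequence is read in increasing leaving-group ability.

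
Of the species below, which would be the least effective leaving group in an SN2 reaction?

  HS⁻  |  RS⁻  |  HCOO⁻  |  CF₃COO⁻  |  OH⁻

CF₃COO⁻: pKₐ(CF₃COOH) ≈ 0.2
HCOO⁻: pKₐ(HCOOH) ≈ 3.8
HS⁻: pKₐ(H₂S) ≈ 7
RS⁻: pKₐ(RSH (a thiol)) ≈ 10.5
OH⁻: pKₐ(H₂O) ≈ 15.7

OH⁻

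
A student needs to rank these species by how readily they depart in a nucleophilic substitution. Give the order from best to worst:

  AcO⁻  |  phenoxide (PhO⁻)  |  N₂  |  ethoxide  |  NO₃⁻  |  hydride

The more stable X⁻ (or X) is on its own — i.e. the weaker a base it is — the better a leaving group it makes.
N₂: no meaningful conjugate acid; N₂ departs as an exceptionally stable neutral molecule
NO₃⁻: pKₐ(HNO₃) ≈ -1.3 — resonance-delocalised over three oxygens
AcO⁻: pKₐ(CH₃COOH) ≈ 4.8 — resonance-stabilised but still a weak base
phenoxide (PhO⁻): pKₐ(C₆H₅OH (phenol)) ≈ 10 — resonance into the ring helps, but still a poor LG
ethoxide: pKₐ(CH₃CH₂OH) ≈ 16 — strong base; alkoxides do not leave unassisted
hydride: pKₐ(H₂) ≈ 36 — extremely strong base; leaves only in special hydride-transfer contexts

N₂ > NO₃⁻ > AcO⁻ > phenoxide (PhO⁻) > ethoxide > hydride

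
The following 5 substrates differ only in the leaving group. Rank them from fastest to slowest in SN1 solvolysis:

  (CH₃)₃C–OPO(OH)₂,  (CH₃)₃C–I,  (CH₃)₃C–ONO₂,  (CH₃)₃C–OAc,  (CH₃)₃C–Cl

Same R in every case — rank the leaving groups.
A good leaving group is a weak base: the lower the pKₐ of its conjugate acid, the more readily it departs.
(CH₃)₃C–I loses I⁻: pKₐ(HI) ≈ -10
(CH₃)₃C–Cl loses Cl⁻: pKₐ(HCl) ≈ -7
(CH₃)₃C–ONO₂ loses NO₃⁻: pKₐ(HNO₃) ≈ -1.3
(CH₃)₃C–OPO(OH)₂ loses H₂PO₄⁻: pKₐ(H₃PO₄) ≈ 2.1
(CH₃)₃C–OAc loses AcO⁻: pKₐ(CH₃COOH) ≈ 4.8

(CH₃)₃C–I > (CH₃)₃C–Cl > (CH₃)₃C–ONO₂ > (CH₃)₃C–OPO(OH)₂ > (CH₃)₃C–OAc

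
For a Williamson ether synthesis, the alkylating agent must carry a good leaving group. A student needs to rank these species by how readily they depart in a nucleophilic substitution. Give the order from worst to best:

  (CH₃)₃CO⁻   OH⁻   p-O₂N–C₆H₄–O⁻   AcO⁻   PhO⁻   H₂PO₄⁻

A good leaving group is a weak base: the lower the pKₐ of its conjugate acid, the more readily it departs.
H₂PO₄⁻: pKₐ(H₃PO₄) ≈ 2.1 — moderate base; biological leaving group after further activation
AcO⁻: pKₐ(CH₃COOH) ≈ 4.8
p-O₂N–C₆H₄–O⁻: pKₐ(p-nitrophenol) ≈ 7.2
PhO⁻: pKₐ(C₆H₅OH (phenol)) ≈ 10 — resonance into the ring helps, but still a poor LG
OH⁻: pKₐ(H₂O) ≈ 15.7
(CH₃)₃CO⁻: pKₐ(t-BuOH) ≈ 18 — bulky, strongly basic alkoxide
Reversing gives the worst-to-best order requested.

(CH₃)₃CO⁻ < OH⁻ < PhO⁻ < p-O₂N–C₆H₄–O⁻ < AcO⁻ < H₂PO₄⁻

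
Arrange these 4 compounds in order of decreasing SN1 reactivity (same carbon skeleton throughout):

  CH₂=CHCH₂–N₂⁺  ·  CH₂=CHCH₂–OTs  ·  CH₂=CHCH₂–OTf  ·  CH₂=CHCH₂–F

With the same alkyl group throughout, only the leaving group differentiates the rates.
Leaving-group ability tracks the stability of the departed species; conjugate-acid pKₐ is the usual yardstick (lower pKₐ → better LG).
CH₂=CHCH₂–N₂⁺ loses N₂: no meaningful conjugate acid; N₂ departs as an exceptionally stable neutral molecule
CH₂=CHCH₂–OTf loses OTf⁻: pKₐ(CF₃SO₃H (triflic acid)) ≈ -14
CH₂=CHCH₂–OTs loses OTs⁻: pKₐ(p-CH₃C₆H₄SO₃H (TsOH)) ≈ -2.8
CH₂=CHCH₂–F loses F⁻: pKₐ(HF) ≈ 3.2

CH₂=CHCH₂–N₂⁺ > CH₂=CHCH₂–OTf > CH₂=CHCH₂–OTs > CH₂=CHCH₂–F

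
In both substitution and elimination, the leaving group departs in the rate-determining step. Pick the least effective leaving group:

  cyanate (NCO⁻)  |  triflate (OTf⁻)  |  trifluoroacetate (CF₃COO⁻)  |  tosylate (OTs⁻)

Leaving-group ability tracks the stability of the departed species; conjugate-acid pKₐ is the usual yardstick (lower pKₐ → better LG).
triflate (OTf⁻): pKₐ(CF₃SO₃H (triflic acid)) ≈ -14
tosylate (OTs⁻): pKₐ(p-CH₃C₆H₄SO₃H (TsOH)) ≈ -2.8
trifluoroacetate (CF₃COO⁻): pKₐ(CF₃COOH) ≈ 0.2
cyanate (NCO⁻): pKₐ(HOCN) ≈ 3.5

cyanate (NCO⁻)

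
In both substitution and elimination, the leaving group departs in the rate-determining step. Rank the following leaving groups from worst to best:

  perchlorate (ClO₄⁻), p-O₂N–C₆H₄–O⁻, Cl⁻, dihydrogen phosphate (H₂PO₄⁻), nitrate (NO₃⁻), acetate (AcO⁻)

p-O₂N–C₆H₄–O⁻ < acetate (AcO⁻) < dihydrogen phosphate (H₂PO₄⁻) < nitrate (NO₃⁻) < Cl⁻ < perchlorate (ClO₄⁻)

perchlorate (ClO₄⁻): pKₐ(HClO₄) ≈ -10 — extremely weak base; rarely used for safety reasons
Cl⁻: pKₐ(HCl) ≈ -7
nitrate (NO₃⁻): pKₐ(HNO₃) ≈ -1.3
dihydrogen phosphate (H₂PO₄⁻): pKₐ(H₃PO₄) ≈ 2.1 — moderate base; biological leaving group after further activation
acetate (AcO⁻): pKₐ(CH₃COOH) ≈ 4.8
p-O₂N–C₆H₄–O⁻: pKₐ(p-nitrophenol) ≈ 7.2
Reversing gives the worst-to-best order requested.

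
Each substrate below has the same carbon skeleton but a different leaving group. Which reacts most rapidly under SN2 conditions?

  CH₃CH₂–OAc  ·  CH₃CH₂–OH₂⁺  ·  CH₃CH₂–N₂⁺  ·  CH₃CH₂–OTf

CH₃CH₂–N₂⁺

The skeletons are identical, so relative rate is governed entirely by leaving-group ability.
The more stable X⁻ (or X) is on its own — i.e. the weaker a base it is — the better a leaving group it makes.
CH₃CH₂–N₂⁺ loses N₂: no meaningful conjugate acid; N₂ departs as an exceptionally stable neutral molecule
CH₃CH₂–OTf loses OTf⁻: pKₐ(CF₃SO₃H (triflic acid)) ≈ -14
CH₃CH₂–OH₂⁺ loses H₂O: pKₐ(H₃O⁺) ≈ -1.7
CH₃CH₂–OAc loses AcO⁻: pKₐ(CH₃COOH) ≈ 4.8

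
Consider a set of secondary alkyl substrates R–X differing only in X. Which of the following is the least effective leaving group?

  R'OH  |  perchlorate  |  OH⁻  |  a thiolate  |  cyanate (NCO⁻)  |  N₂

OH⁻

Leaving-group ability tracks the stability of the departed species; conjugate-acid pKₐ is the usual yardstick (lower pKₐ → better LG).
N₂: no meaningful conjugate acid; N₂ departs as an exceptionally stable neutral molecule
perchlorate: pKₐ(HClO₄) ≈ -10
R'OH: pKₐ(R'OH₂⁺) ≈ -2.4
cyanate (NCO⁻): pKₐ(HOCN) ≈ 3.5
a thiolate: pKₐ(RSH (a thiol)) ≈ 10.5
OH⁻: pKₐ(H₂O) ≈ 15.7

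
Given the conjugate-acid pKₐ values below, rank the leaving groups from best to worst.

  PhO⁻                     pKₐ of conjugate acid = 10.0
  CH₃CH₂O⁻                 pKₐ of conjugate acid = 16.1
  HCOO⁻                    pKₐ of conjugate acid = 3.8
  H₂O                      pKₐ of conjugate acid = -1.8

H₂O > HCOO⁻ > PhO⁻ > CH₃CH₂O⁻

Lower conjugate-acid pKₐ ⇒ weaker base ⇒ better leaving group.
Sorting by the given values: H₂O (-1.8), HCOO⁻ (3.8), PhO⁻ (10.0), CH₃CH₂O⁻ (16.1).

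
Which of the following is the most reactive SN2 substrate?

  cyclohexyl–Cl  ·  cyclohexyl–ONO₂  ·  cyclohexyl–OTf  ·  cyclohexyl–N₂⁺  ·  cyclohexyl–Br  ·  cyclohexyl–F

cyclohexyl–N₂⁺

Identical carbon frameworks mean the comparison reduces to leaving-group quality.
Leaving-group ability tracks the stability of the departed species; conjugate-acid pKₐ is the usual yardstick (lower pKₐ → better LG).
cyclohexyl–N₂⁺ loses N₂: no meaningful conjugate acid; N₂ departs as an exceptionally stable neutral molecule
cyclohexyl–OTf loses OTf⁻: pKₐ(CF₃SO₃H (triflic acid)) ≈ -14
cyclohexyl–Br loses Br⁻: pKₐ(HBr) ≈ -9
cyclohexyl–Cl loses Cl⁻: pKₐ(HCl) ≈ -7
cyclohexyl–ONO₂ loses NO₃⁻: pKₐ(HNO₃) ≈ -1.3
cyclohexyl–F loses F⁻: pKₐ(HF) ≈ 3.2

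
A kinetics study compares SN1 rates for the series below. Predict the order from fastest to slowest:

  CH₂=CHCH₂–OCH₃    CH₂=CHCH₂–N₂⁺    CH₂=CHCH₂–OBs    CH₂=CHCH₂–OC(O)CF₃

With the same alkyl group throughout, only the leaving group differentiates the rates.
Leaving-group ability tracks the stability of the departed species; conjugate-acid pKₐ is the usual yardstick (lower pKₐ → better LG).
CH₂=CHCH₂–N₂⁺ loses N₂: no meaningful conjugate acid; N₂ departs as an exceptionally stable neutral molecule
CH₂=CHCH₂–OBs loses OBs⁻: pKₐ(p-BrC₆H₄SO₃H) ≈ -2.8
CH₂=CHCH₂–OC(O)CF₃ loses CF₃COO⁻: pKₐ(CF₃COOH) ≈ 0.2
CH₂=CHCH₂–OCH₃ loses CH₃O⁻: pKₐ(CH₃OH) ≈ 15.5

CH₂=CHCH₂–N₂⁺ > CH₂=CHCH₂–OBs > CH₂=CHCH₂–OC(O)CF₃ > CH₂=CHCH₂–OCH₃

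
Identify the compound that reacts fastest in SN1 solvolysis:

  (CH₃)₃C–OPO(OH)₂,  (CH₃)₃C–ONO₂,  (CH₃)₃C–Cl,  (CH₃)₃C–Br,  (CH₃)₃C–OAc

The skeletons are identical, so relative rate is governed entirely by leaving-group ability.
Leaving-group ability tracks the stability of the departed species; conjugate-acid pKₐ is the usual yardstick (lower pKₐ → better LG).
(CH₃)₃C–Br loses Br⁻: pKₐ(HBr) ≈ -9
(CH₃)₃C–Cl loses Cl⁻: pKₐ(HCl) ≈ -7
(CH₃)₃C–ONO₂ loses NO₃⁻: pKₐ(HNO₃) ≈ -1.3
(CH₃)₃C–OPO(OH)₂ loses H₂PO₄⁻: pKₐ(H₃PO₄) ≈ 2.1
(CH₃)₃C–OAc loses AcO⁻: pKₐ(CH₃COOH) ≈ 4.8

(CH₃)₃C–Br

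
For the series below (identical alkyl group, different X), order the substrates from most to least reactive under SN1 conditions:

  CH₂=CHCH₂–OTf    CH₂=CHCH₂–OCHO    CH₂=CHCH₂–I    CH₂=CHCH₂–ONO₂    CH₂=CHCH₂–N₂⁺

CH₂=CHCH₂–N₂⁺ > CH₂=CHCH₂–OTf > CH₂=CHCH₂–I > CH₂=CHCH₂–ONO₂ > CH₂=CHCH₂–OCHO

Same R in every case — rank the leaving groups.
A good leaving group is a weak base: the lower the pKₐ of its conjugate acid, the more readily it departs.
CH₂=CHCH₂–N₂⁺ loses N₂: no meaningful conjugate acid; N₂ departs as an exceptionally stable neutral molecule
CH₂=CHCH₂–OTf loses OTf⁻: pKₐ(CF₃SO₃H (triflic acid)) ≈ -14
CH₂=CHCH₂–I loses I⁻: pKₐ(HI) ≈ -10
CH₂=CHCH₂–ONO₂ loses NO₃⁻: pKₐ(HNO₃) ≈ -1.3
CH₂=CHCH₂–OCHO loses HCOO⁻: pKₐ(HCOOH) ≈ 3.8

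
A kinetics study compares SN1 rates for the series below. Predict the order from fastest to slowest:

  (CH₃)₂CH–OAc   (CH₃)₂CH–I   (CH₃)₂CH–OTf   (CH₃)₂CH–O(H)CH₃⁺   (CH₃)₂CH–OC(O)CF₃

(CH₃)₂CH–OTf > (CH₃)₂CH–I > (CH₃)₂CH–O(H)CH₃⁺ > (CH₃)₂CH–OC(O)CF₃ > (CH₃)₂CH–OAc

Same R in every case — rank the leaving groups.
Rank by basicity of the departing species: weakest base leaves most easily.
(CH₃)₂CH–OTf loses OTf⁻: pKₐ(CF₃SO₃H (triflic acid)) ≈ -14
(CH₃)₂CH–I loses I⁻: pKₐ(HI) ≈ -10
(CH₃)₂CH–O(H)CH₃⁺ loses R'OH: pKₐ(R'OH₂⁺) ≈ -2.4
(CH₃)₂CH–OC(O)CF₃ loses CF₃COO⁻: pKₐ(CF₃COOH) ≈ 0.2
(CH₃)₂CH–OAc loses AcO⁻: pKₐ(CH₃COOH) ≈ 4.8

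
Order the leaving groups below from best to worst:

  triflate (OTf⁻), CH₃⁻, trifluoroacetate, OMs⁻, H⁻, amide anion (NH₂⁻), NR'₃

triflate (OTf⁻) > OMs⁻ > trifluoroacetate > NR'₃ > H⁻ > amide anion (NH₂⁻) > CH₃⁻

Rank by basicity of the departing species: weakest base leaves most easily.
triflate (OTf⁻): pKₐ(CF₃SO₃H (triflic acid)) ≈ -14
OMs⁻: pKₐ(CH₃SO₃H (MsOH)) ≈ -1.9
trifluoroacetate: pKₐ(CF₃COOH) ≈ 0.2
NR'₃: pKₐ(R'₃NH⁺) ≈ 10.7 — neutral but still a fairly strong base; Hofmann-elimination LG
H⁻: pKₐ(H₂) ≈ 36 — extremely strong base; leaves only in special hydride-transfer contexts
amide anion (NH₂⁻): pKₐ(NH₃) ≈ 38
CH₃⁻: pKₐ(CH₄) ≈ 48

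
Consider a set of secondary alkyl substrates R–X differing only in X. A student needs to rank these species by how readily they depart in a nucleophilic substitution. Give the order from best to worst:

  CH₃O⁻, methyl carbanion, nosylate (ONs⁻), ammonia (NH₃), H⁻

Rank by basicity of the departing species: weakest base leaves most easily.
nosylate (ONs⁻): pKₐ(p-O₂NC₆H₄SO₃H) ≈ -3.5
ammonia (NH₃): pKₐ(NH₄⁺) ≈ 9.2 — neutral but moderately basic; leaves from R–NH₃⁺
CH₃O⁻: pKₐ(CH₃OH) ≈ 15.5 — strong base; alkoxides do not leave unassisted
H⁻: pKₐ(H₂) ≈ 36 — extremely strong base; leaves only in special hydride-transfer contexts
methyl carbanion: pKₐ(CH₄) ≈ 48 — unstabilised carbanion; the worst conceivable leaving group

nosylate (ONs⁻) > ammonia (NH₃) > CH₃O⁻ > H⁻ > methyl carbanion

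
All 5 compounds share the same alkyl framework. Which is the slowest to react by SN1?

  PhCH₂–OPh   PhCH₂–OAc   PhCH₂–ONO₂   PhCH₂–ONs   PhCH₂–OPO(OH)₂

The skeletons are identical, so relative rate is governed entirely by leaving-group ability.
Rank by basicity of the departing species: weakest base leaves most easily.
PhCH₂–ONs loses ONs⁻: pKₐ(p-O₂NC₆H₄SO₃H) ≈ -3.5
PhCH₂–ONO₂ loses NO₃⁻: pKₐ(HNO₃) ≈ -1.3
PhCH₂–OPO(OH)₂ loses H₂PO₄⁻: pKₐ(H₃PO₄) ≈ 2.1
PhCH₂–OAc loses AcO⁻: pKₐ(CH₃COOH) ≈ 4.8
PhCH₂–OPh loses PhO⁻: pKₐ(C₆H₅OH (phenol)) ≈ 10

PhCH₂–OPh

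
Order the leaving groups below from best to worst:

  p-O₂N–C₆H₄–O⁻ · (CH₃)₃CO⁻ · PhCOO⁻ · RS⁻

Leaving-group ability tracks the stability of the departed species; conjugate-acid pKₐ is the usual yardstick (lower pKₐ → better LG).
PhCOO⁻: pKₐ(C₆H₅COOH) ≈ 4.2
p-O₂N–C₆H₄–O⁻: pKₐ(p-nitrophenol) ≈ 7.2 — nitro group delocalises the charge; the classic chromogenic LG
RS⁻: pKₐ(RSH (a thiol)) ≈ 10.5 — moderately basic; rarely leaves without activation
(CH₃)₃CO⁻: pKₐ(t-BuOH) ≈ 18

PhCOO⁻ > p-O₂N–C₆H₄–O⁻ > RS⁻ > (CH₃)₃CO⁻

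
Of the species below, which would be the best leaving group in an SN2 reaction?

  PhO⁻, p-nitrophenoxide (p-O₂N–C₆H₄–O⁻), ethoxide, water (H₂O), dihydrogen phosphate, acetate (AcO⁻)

Rank by basicity of the departing species: weakest base leaves most easily.
water (H₂O): pKₐ(H₃O⁺) ≈ -1.7
dihydrogen phosphate: pKₐ(H₃PO₄) ≈ 2.1
acetate (AcO⁻): pKₐ(CH₃COOH) ≈ 4.8
p-nitrophenoxide (p-O₂N–C₆H₄–O⁻): pKₐ(p-nitrophenol) ≈ 7.2
PhO⁻: pKₐ(C₆H₅OH (phenol)) ≈ 10
ethoxide: pKₐ(CH₃CH₂OH) ≈ 16

water (H₂O)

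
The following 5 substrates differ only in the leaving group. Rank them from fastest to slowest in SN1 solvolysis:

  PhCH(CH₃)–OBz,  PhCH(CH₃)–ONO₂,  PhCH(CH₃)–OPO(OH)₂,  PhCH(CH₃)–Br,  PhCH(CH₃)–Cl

With the same alkyl group throughout, only the leaving group differentiates the rates.
Rank by basicity of the departing species: weakest base leaves most easily.
PhCH(CH₃)–Br loses Br⁻: pKₐ(HBr) ≈ -9
PhCH(CH₃)–Cl loses Cl⁻: pKₐ(HCl) ≈ -7
PhCH(CH₃)–ONO₂ loses NO₃⁻: pKₐ(HNO₃) ≈ -1.3
PhCH(CH₃)–OPO(OH)₂ loses H₂PO₄⁻: pKₐ(H₃PO₄) ≈ 2.1
PhCH(CH₃)–OBz loses PhCOO⁻: pKₐ(C₆H₅COOH) ≈ 4.2

PhCH(CH₃)–Br > PhCH(CH₃)–Cl > PhCH(CH₃)–ONO₂ > PhCH(CH₃)–OPO(OH)₂ > PhCH(CH₃)–OBz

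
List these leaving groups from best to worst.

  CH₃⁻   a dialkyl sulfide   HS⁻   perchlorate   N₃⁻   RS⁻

perchlorate > a dialkyl sulfide > N₃⁻ > HS⁻ > RS⁻ > CH₃⁻

perchlorate: pKₐ(HClO₄) ≈ -10
a dialkyl sulfide: pKₐ(R'₂SH⁺) ≈ -7
N₃⁻: pKₐ(HN₃) ≈ 4.7
HS⁻: pKₐ(H₂S) ≈ 7
RS⁻: pKₐ(RSH (a thiol)) ≈ 10.5
CH₃⁻: pKₐ(CH₄) ≈ 48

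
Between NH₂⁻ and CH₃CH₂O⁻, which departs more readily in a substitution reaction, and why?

CH₃CH₂O⁻ is the better leaving group.
pKₐ(CH₃CH₂OH) ≈ 16 versus pKₐ(NH₃) ≈ 38: CH₃CH₂O⁻ is the much weaker base.
Strong base; alkoxides do not leave unassisted.

CH₃CH₂O⁻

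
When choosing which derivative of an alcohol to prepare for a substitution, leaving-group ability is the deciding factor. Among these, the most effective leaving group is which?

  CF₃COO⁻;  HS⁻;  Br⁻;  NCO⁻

A good leaving group is a weak base: the lower the pKₐ of its conjugate acid, the more readily it departs.
Br⁻: pKₐ(HBr) ≈ -9
CF₃COO⁻: pKₐ(CF₃COOH) ≈ 0.2
NCO⁻: pKₐ(HOCN) ≈ 3.5
HS⁻: pKₐ(H₂S) ≈ 7

Br⁻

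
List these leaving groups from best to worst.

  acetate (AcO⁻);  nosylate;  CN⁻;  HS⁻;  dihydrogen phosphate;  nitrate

nosylate: pKₐ(p-O₂NC₆H₄SO₃H) ≈ -3.5 — p-nitro group further stabilises the sulfonate
nitrate: pKₐ(HNO₃) ≈ -1.3 — resonance-delocalised over three oxygens
dihydrogen phosphate: pKₐ(H₃PO₄) ≈ 2.1
acetate (AcO⁻): pKₐ(CH₃COOH) ≈ 4.8
HS⁻: pKₐ(H₂S) ≈ 7
CN⁻: pKₐ(HCN) ≈ 9.2

nosylate > nitrate > dihydrogen phosphate > acetate (AcO⁻) > HS⁻ > CN⁻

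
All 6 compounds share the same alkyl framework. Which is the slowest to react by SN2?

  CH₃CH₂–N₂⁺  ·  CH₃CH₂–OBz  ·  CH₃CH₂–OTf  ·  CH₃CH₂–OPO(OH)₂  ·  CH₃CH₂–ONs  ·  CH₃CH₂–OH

CH₃CH₂–OH

With the same alkyl group throughout, only the leaving group differentiates the rates.
Rank by basicity of the departing species: weakest base leaves most easily.
CH₃CH₂–N₂⁺ loses N₂: no meaningful conjugate acid; N₂ departs as an exceptionally stable neutral molecule
CH₃CH₂–OTf loses OTf⁻: pKₐ(CF₃SO₃H (triflic acid)) ≈ -14
CH₃CH₂–ONs loses ONs⁻: pKₐ(p-O₂NC₆H₄SO₃H) ≈ -3.5
CH₃CH₂–OPO(OH)₂ loses H₂PO₄⁻: pKₐ(H₃PO₄) ≈ 2.1
CH₃CH₂–OBz loses PhCOO⁻: pKₐ(C₆H₅COOH) ≈ 4.2
CH₃CH₂–OH loses OH⁻: pKₐ(H₂O) ≈ 15.7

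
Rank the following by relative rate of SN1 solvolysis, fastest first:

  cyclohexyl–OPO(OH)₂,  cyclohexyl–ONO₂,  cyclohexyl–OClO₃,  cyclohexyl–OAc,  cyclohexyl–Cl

Identical carbon frameworks mean the comparison reduces to leaving-group quality.
Rank by basicity of the departing species: weakest base leaves most easily.
cyclohexyl–OClO₃ loses ClO₄⁻: pKₐ(HClO₄) ≈ -10
cyclohexyl–Cl loses Cl⁻: pKₐ(HCl) ≈ -7
cyclohexyl–ONO₂ loses NO₃⁻: pKₐ(HNO₃) ≈ -1.3
cyclohexyl–OPO(OH)₂ loses H₂PO₄⁻: pKₐ(H₃PO₄) ≈ 2.1
cyclohexyl–OAc loses AcO⁻: pKₐ(CH₃COOH) ≈ 4.8

cyclohexyl–OClO₃ > cyclohexyl–Cl > cyclohexyl–ONO₂ > cyclohexyl–OPO(OH)₂ > cyclohexyl–OAc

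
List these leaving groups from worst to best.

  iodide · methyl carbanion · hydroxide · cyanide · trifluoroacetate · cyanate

Rank by basicity of the departing species: weakest base leaves most easily.
iodide: pKₐ(HI) ≈ -10
trifluoroacetate: pKₐ(CF₃COOH) ≈ 0.2 — strongly electron-withdrawing CF₃ stabilises the carboxylate
cyanate: pKₐ(HOCN) ≈ 3.5 — resonance between N and O
cyanide: pKₐ(HCN) ≈ 9.2
hydroxide: pKₐ(H₂O) ≈ 15.7 — strong base; essentially never leaves without prior activation
methyl carbanion: pKₐ(CH₄) ≈ 48 — unstabilised carbanion; the worst conceivable leaving group
Listed from poorest to best leaving group as asked.

methyl carbanion < hydroxide < cyanide < cyanate < trifluoroacetate < iodide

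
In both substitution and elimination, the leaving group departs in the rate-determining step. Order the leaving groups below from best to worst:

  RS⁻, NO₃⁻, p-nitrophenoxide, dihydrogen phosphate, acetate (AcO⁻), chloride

chloride > NO₃⁻ > dihydrogen phosphate > acetate (AcO⁻) > p-nitrophenoxide > RS⁻

chloride: pKₐ(HCl) ≈ -7
NO₃⁻: pKₐ(HNO₃) ≈ -1.3 — resonance-delocalised over three oxygens
dihydrogen phosphate: pKₐ(H₃PO₄) ≈ 2.1 — moderate base; biological leaving group after further activation
acetate (AcO⁻): pKₐ(CH₃COOH) ≈ 4.8
p-nitrophenoxide: pKₐ(p-nitrophenol) ≈ 7.2 — nitro group delocalises the charge; the classic chromogenic LG
RS⁻: pKₐ(RSH (a thiol)) ≈ 10.5 — moderately basic; rarely leaves without activation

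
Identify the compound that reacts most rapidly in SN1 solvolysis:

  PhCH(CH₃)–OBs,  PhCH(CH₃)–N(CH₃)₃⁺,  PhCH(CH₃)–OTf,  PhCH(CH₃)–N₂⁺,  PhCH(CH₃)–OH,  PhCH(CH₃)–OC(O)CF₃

Same R in every case — rank the leaving groups.
The more stable X⁻ (or X) is on its own — i.e. the weaker a base it is — the better a leaving group it makes.
PhCH(CH₃)–N₂⁺ loses N₂: no meaningful conjugate acid; N₂ departs as an exceptionally stable neutral molecule
PhCH(CH₃)–OTf loses OTf⁻: pKₐ(CF₃SO₃H (triflic acid)) ≈ -14
PhCH(CH₃)–OBs loses OBs⁻: pKₐ(p-BrC₆H₄SO₃H) ≈ -2.8
PhCH(CH₃)–OC(O)CF₃ loses CF₃COO⁻: pKₐ(CF₃COOH) ≈ 0.2
PhCH(CH₃)–N(CH₃)₃⁺ loses NR'₃: pKₐ(R'₃NH⁺) ≈ 10.7
PhCH(CH₃)–OH loses OH⁻: pKₐ(H₂O) ≈ 15.7

PhCH(CH₃)–N₂⁺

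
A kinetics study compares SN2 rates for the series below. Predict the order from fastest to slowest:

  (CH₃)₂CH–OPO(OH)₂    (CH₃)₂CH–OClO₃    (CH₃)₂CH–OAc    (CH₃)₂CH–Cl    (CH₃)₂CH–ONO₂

(CH₃)₂CH–OClO₃ > (CH₃)₂CH–Cl > (CH₃)₂CH–ONO₂ > (CH₃)₂CH–OPO(OH)₂ > (CH₃)₂CH–OAc

Identical carbon frameworks mean the comparison reduces to leaving-group quality.
Leaving-group ability tracks the stability of the departed species; conjugate-acid pKₐ is the usual yardstick (lower pKₐ → better LG).
(CH₃)₂CH–OClO₃ loses ClO₄⁻: pKₐ(HClO₄) ≈ -10
(CH₃)₂CH–Cl loses Cl⁻: pKₐ(HCl) ≈ -7
(CH₃)₂CH–ONO₂ loses NO₃⁻: pKₐ(HNO₃) ≈ -1.3
(CH₃)₂CH–OPO(OH)₂ loses H₂PO₄⁻: pKₐ(H₃PO₄) ≈ 2.1
(CH₃)₂CH–OAc loses AcO⁻: pKₐ(CH₃COOH) ≈ 4.8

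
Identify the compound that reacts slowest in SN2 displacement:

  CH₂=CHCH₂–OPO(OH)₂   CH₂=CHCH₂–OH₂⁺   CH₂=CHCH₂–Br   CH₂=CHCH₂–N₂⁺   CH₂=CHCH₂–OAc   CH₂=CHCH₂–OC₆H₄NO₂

CH₂=CHCH₂–OC₆H₄NO₂

Same R in every case — rank the leaving groups.
A good leaving group is a weak base: the lower the pKₐ of its conjugate acid, the more readily it departs.
CH₂=CHCH₂–N₂⁺ loses N₂: no meaningful conjugate acid; N₂ departs as an exceptionally stable neutral molecule
CH₂=CHCH₂–Br loses Br⁻: pKₐ(HBr) ≈ -9
CH₂=CHCH₂–OH₂⁺ loses H₂O: pKₐ(H₃O⁺) ≈ -1.7
CH₂=CHCH₂–OPO(OH)₂ loses H₂PO₄⁻: pKₐ(H₃PO₄) ≈ 2.1
CH₂=CHCH₂–OAc loses AcO⁻: pKₐ(CH₃COOH) ≈ 4.8
CH₂=CHCH₂–OC₆H₄NO₂ loses p-O₂N–C₆H₄–O⁻: pKₐ(p-nitrophenol) ≈ 7.2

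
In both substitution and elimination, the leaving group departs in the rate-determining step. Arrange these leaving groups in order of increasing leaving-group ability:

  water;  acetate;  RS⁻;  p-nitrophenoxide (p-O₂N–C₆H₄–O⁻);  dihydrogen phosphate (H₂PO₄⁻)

water: pKₐ(H₃O⁺) ≈ -1.7 — neutral; leaves from a protonated alcohol (R–OH₂⁺)
dihydrogen phosphate (H₂PO₄⁻): pKₐ(H₃PO₄) ≈ 2.1 — moderate base; biological leaving group after further activation
acetate: pKₐ(CH₃COOH) ≈ 4.8 — resonance-stabilised but still a weak base
p-nitrophenoxide (p-O₂N–C₆H₄–O⁻): pKₐ(p-nitrophenol) ≈ 7.2
RS⁻: pKₐ(RSH (a thiol)) ≈ 10.5 — moderately basic; rarely leaves without activation
The question asks for worst first, so the sequence is read in increasing leaving-group ability.

RS⁻ < p-nitrophenoxide (p-O₂N–C₆H₄–O⁻) < acetate < dihydrogen phosphate (H₂PO₄⁻) < water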